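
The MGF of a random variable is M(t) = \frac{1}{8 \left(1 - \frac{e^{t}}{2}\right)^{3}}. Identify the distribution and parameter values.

The MGF M(t) = \frac{1}{8 \left(1 - \frac{e^{t}}{2}\right)^{3}} is the standard form for the NegativeBinomial distribution.
Comparing with the known MGF formula identifies: NegBin(r=3, p=1/2), X = failures before r-th success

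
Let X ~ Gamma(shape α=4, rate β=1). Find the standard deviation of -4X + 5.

For X ~ Gamma(shape α=4, rate β=1):
Var(X) = 4
SD(X) = √(Var(X)) = √(4) = 2
SD(-4X + 5) = |-4| × SD(X) = 4 × 2 = 8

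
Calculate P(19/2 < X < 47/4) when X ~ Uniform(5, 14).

P(19/2 < X < 47/4) = ∫_{19/2}^{47/4} f(x) dx
where f(x) = \frac{1}{9}
= \frac{1}{4}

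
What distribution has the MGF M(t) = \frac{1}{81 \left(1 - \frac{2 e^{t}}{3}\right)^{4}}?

The MGF M(t) = \frac{1}{81 \left(1 - \frac{2 e^{t}}{3}\right)^{4}} is the standard form for the NegativeBinomial distribution.
Comparing with the known MGF formula identifies: NegBin(r=4, p=1/3), X = failures before r-th success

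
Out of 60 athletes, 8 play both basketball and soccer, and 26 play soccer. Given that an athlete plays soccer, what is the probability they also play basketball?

P(A ∩ B) = 8/60 = 2/15
P(B) = 26/60 = 13/30
P(A|B) = P(A ∩ B) / P(B) = (2/15) / (13/30) = 4/13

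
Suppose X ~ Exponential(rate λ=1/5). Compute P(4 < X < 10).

P(4 < X < 10) = ∫_{4}^{10} f(x) dx
where f(x) = \frac{e^{- \frac{x}{5}}}{5}
= - \frac{1}{e^{2}} + e^{- \frac{4}{5}}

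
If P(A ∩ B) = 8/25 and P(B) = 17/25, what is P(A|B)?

P(A|B) = P(A ∩ B) / P(B)
= (8/25) / (17/25)
= 8/17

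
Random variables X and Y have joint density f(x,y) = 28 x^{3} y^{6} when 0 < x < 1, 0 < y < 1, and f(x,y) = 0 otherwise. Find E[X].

E[X] = ∫_0^1 ∫_0^1 x × f(x,y) dy dx
= ∫_0^1 ∫_0^1 x × (28 x^{3} y^{6}) dy dx
= \frac{4}{5}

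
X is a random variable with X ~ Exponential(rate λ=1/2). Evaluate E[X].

For X ~ Exponential(rate λ=1/2), the expected value is:
E[X] = 2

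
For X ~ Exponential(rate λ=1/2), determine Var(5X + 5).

For X ~ Exponential(rate λ=1/2):
Var(X) = 4
Var(5X + 5) = (5)² × Var(X) = 25 × 4 = 100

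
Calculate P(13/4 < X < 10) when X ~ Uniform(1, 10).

P(13/4 < X < 10) = ∫_{13/4}^{10} f(x) dx
where f(x) = \frac{1}{9}
= \frac{3}{4}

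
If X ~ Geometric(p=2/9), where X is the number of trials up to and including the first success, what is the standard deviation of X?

For X ~ Geometric(p=2/9), where X is the number of trials up to and including the first success:
Var(X) = \frac{63}{4}
SD(X) = √(Var(X)) = √(\frac{63}{4}) = \frac{3 \sqrt{7}}{2}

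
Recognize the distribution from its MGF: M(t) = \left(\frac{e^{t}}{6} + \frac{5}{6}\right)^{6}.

The MGF M(t) = \left(\frac{e^{t}}{6} + \frac{5}{6}\right)^{6} is the standard form for the Binomial distribution.
Comparing with the known MGF formula identifies: Binomial(n=6, p=1/6)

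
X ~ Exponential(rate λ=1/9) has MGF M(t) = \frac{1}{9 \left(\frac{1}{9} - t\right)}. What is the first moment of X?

To find E[X], compute M^(1)(0):
M^(1)(t) = \frac{1}{9 \left(\frac{1}{9} - t\right)^{2}}
M^(1)(0) = 9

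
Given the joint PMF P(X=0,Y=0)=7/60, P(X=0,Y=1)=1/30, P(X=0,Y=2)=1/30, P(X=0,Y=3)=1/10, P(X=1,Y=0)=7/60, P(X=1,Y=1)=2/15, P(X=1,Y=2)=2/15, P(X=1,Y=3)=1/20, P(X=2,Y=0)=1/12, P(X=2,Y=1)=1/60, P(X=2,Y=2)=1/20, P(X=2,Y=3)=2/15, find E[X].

First find marginal of X:
P(X=0) = 17/60
P(X=1) = 13/30
P(X=2) = 17/60
E[X] = 0 × 17/60 + 1 × 13/30 + 2 × 17/60 = 1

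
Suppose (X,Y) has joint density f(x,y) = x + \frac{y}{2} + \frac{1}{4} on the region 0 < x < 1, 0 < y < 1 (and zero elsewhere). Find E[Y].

E[Y] = ∫_0^1 ∫_0^1 y × f(x,y) dx dy
= \frac{13}{24}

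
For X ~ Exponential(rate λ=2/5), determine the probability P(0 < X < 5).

P(0 < X < 5) = ∫_{0}^{5} f(x) dx
where f(x) = \frac{2 e^{- \frac{2 x}{5}}}{5}
= 1 - e^{-2}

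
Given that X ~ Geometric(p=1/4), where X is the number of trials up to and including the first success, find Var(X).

For X ~ Geometric(p=1/4), where X is the number of trials up to and including the first success:
Var(X) = 12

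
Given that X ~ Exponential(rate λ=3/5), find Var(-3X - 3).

For X ~ Exponential(rate λ=3/5):
Var(X) = \frac{25}{9}
Var(-3X - 3) = (-3)² × Var(X) = 9 × \frac{25}{9} = 25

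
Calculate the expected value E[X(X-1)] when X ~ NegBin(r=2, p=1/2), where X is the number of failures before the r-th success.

E[X(X-1)] = E[X² - X] = E[X²] - E[X]
E[X] = 2
E[X²] = Var(X) + (E[X])² = 4 + (2)² = 8
E[X(X-1)] = 8 - 2 = 6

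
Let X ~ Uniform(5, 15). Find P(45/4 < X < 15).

P(45/4 < X < 15) = ∫_{45/4}^{15} f(x) dx
where f(x) = \frac{1}{10}
= \frac{3}{8}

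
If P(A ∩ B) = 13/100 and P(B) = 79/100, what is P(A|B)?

P(A|B) = P(A ∩ B) / P(B)
= (13/100) / (79/100)
= 13/79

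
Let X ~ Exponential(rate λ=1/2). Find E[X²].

Using the identity E[X²] = Var(X) + (E[X])²:
E[X] = 2
Var(X) = 4
E[X²] = 4 + (2)²
= 8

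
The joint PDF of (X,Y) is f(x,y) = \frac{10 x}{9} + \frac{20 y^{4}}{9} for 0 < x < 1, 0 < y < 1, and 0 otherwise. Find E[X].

E[X] = ∫_0^1 ∫_0^1 x × f(x,y) dy dx
= ∫_0^1 ∫_0^1 x × (\frac{10 x}{9} + \frac{20 y^{4}}{9}) dy dx
= \frac{16}{27}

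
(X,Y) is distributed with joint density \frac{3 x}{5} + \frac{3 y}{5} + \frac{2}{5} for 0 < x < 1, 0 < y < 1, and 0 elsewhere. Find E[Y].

E[Y] = ∫_0^1 ∫_0^1 y × f(x,y) dx dy
= \frac{11}{20}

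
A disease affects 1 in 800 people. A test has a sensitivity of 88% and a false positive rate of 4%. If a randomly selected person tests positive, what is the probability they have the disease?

Let D = the rare event, + = positive/flagged.
P(D) = 1/800
P(+|D) = 88/100 = 22/25
P(+|D') = 4/100 = 1/25
P(+) = P(+|D)P(D) + P(+|D')P(D')
     = \frac{22}{25} × \frac{1}{800} + \frac{1}{25} × \frac{799}{800}
     = \frac{821}{20000}
P(D|+) = P(+|D)P(D)/P(+) = \frac{22}{821}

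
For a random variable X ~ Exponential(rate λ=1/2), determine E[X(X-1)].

E[X(X-1)] = E[X² - X] = E[X²] - E[X]
E[X] = 2
E[X²] = Var(X) + (E[X])² = 4 + (2)² = 8
E[X(X-1)] = 8 - 2 = 6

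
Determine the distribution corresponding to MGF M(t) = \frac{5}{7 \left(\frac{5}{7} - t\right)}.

The MGF M(t) = \frac{5}{7 \left(\frac{5}{7} - t\right)} is the standard form for the Exponential distribution.
Comparing with the known MGF formula identifies: Exponential(rate λ=5/7)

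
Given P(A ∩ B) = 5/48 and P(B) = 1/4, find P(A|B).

P(A|B) = P(A ∩ B) / P(B)
= (5/48) / (1/4)
= 5/12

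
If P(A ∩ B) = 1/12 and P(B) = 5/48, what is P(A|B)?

P(A|B) = P(A ∩ B) / P(B)
= (1/12) / (5/48)
= 4/5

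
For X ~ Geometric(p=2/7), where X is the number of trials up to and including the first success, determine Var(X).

For X ~ Geometric(p=2/7), where X is the number of trials up to and including the first success:
Var(X) = \frac{35}{4}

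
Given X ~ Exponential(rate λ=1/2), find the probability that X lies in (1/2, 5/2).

P(1/2 < X < 5/2) = ∫_{1/2}^{5/2} f(x) dx
where f(x) = \frac{e^{- \frac{x}{2}}}{2}
= - \frac{1 - e}{e^{\frac{5}{4}}}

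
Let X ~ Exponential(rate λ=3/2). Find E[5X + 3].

For X ~ Exponential(rate λ=3/2):
E[X] = \frac{2}{3}
E[5X + 3] = 5 × E[X] + 3 = \frac{19}{3}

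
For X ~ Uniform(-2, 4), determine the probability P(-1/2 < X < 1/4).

P(-1/2 < X < 1/4) = ∫_{-1/2}^{1/4} f(x) dx
where f(x) = \frac{1}{6}
= \frac{1}{8}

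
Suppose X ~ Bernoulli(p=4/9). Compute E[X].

For X ~ Bernoulli(p=4/9), the expected value is:
E[X] = \frac{4}{9}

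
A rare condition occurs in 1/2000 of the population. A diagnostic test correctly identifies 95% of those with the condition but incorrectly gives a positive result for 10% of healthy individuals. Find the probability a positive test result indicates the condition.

Let D = the rare event, + = positive/flagged.
P(D) = 1/2000
P(+|D) = 95/100 = 19/20
P(+|D') = 10/100 = 1/10
P(+) = P(+|D)P(D) + P(+|D')P(D')
     = \frac{19}{20} × \frac{1}{2000} + \frac{1}{10} × \frac{1999}{2000}
     = \frac{4017}{40000}
P(D|+) = P(+|D)P(D)/P(+) = \frac{19}{4017}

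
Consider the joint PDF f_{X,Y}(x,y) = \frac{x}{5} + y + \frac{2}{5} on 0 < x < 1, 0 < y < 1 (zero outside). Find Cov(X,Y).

E[XY] = ∫∫ xy × f(x,y) dx dy = \frac{3}{10}
E[X] = \frac{31}{60}
E[Y] = \frac{7}{12}
Cov(X,Y) = E[XY] - E[X]E[Y] = - \frac{1}{720}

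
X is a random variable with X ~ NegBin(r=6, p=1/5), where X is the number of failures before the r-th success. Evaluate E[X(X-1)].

E[X(X-1)] = E[X² - X] = E[X²] - E[X]
E[X] = 24
E[X²] = Var(X) + (E[X])² = 120 + (24)² = 696
E[X(X-1)] = 696 - 24 = 672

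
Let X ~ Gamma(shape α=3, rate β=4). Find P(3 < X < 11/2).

P(3 < X < 11/2) = ∫_{3}^{11/2} f(x) dx
where f(x) = 32 x^{2} e^{- 4 x}
= \frac{5 \left(-53 + 17 e^{10}\right)}{e^{22}}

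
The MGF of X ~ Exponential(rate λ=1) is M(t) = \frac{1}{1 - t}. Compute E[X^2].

To find E[X^2], compute M^(2)(0):
M^(1)(t) = \frac{1}{\left(1 - t\right)^{2}}
M^(2)(t) = \frac{2}{\left(1 - t\right)^{3}}
M^(2)(0) = 2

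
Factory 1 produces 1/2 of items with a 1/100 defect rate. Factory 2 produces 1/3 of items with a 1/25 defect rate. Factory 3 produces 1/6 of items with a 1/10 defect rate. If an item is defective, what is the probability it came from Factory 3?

Using Bayes' theorem:
P(F1) = 1/2, P(D|F1) = 1/100
P(F2) = 1/3, P(D|F2) = 1/25
P(F3) = 1/6, P(D|F3) = 1/10
P(D) = P(D|F1)P(F1) + P(D|F2)P(F2) + P(D|F3)P(F3)
     = \frac{7}{200}
P(F3|D) = P(D|F3)P(F3) / P(D)
= \frac{10}{21}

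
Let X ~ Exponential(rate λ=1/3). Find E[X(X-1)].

E[X(X-1)] = E[X² - X] = E[X²] - E[X]
E[X] = 3
E[X²] = Var(X) + (E[X])² = 9 + (3)² = 18
E[X(X-1)] = 18 - 3 = 15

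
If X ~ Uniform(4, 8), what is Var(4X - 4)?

For X ~ Uniform(4, 8):
Var(X) = \frac{4}{3}
Var(4X - 4) = (4)² × Var(X) = 16 × \frac{4}{3} = \frac{64}{3}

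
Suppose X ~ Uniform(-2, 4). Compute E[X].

For X ~ Uniform(-2, 4), the expected value is:
E[X] = 1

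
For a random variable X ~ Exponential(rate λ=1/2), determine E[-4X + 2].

For X ~ Exponential(rate λ=1/2):
E[X] = 2
E[-4X + 2] = -4 × E[X] + 2 = -6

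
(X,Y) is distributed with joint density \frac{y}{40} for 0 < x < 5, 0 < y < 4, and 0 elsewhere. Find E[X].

f_X(x) = ∫_0^4 \frac{y}{40} dy = \frac{1}{5}
E[X] = ∫_0^5 x × (\frac{1}{5}) dx = \frac{5}{2}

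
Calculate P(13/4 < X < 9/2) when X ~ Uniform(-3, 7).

P(13/4 < X < 9/2) = ∫_{13/4}^{9/2} f(x) dx
where f(x) = \frac{1}{10}
= \frac{1}{8}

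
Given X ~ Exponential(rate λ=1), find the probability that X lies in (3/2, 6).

P(3/2 < X < 6) = ∫_{3/2}^{6} f(x) dx
where f(x) = e^{- x}
= - \frac{1}{e^{6}} + e^{- \frac{3}{2}}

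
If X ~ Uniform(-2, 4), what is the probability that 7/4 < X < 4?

P(7/4 < X < 4) = ∫_{7/4}^{4} f(x) dx
where f(x) = \frac{1}{6}
= \frac{3}{8}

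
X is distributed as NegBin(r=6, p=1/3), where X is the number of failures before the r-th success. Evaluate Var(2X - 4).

For X ~ NegBin(r=6, p=1/3), where X is the number of failures before the r-th success:
Var(X) = 36
Var(2X - 4) = (2)² × Var(X) = 4 × 36 = 144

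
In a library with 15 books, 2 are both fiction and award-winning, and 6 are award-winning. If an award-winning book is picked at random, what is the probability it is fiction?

P(A ∩ B) = 2/15
P(B) = 6/15 = 2/5
P(A|B) = P(A ∩ B) / P(B) = (2/15) / (2/5) = 1/3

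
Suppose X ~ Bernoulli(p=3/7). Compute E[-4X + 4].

For X ~ Bernoulli(p=3/7):
E[X] = \frac{3}{7}
E[-4X + 4] = -4 × E[X] + 4 = \frac{16}{7}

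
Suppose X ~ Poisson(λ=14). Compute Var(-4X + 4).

For X ~ Poisson(λ=14):
Var(X) = 14
Var(-4X + 4) = (-4)² × Var(X) = 16 × 14 = 224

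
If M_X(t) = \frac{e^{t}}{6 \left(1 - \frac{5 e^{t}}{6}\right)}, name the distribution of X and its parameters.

The MGF M(t) = \frac{e^{t}}{6 \left(1 - \frac{5 e^{t}}{6}\right)} is the standard form for the Geometric distribution.
Comparing with the known MGF formula identifies: Geometric(p=1/6), X = trial number of first success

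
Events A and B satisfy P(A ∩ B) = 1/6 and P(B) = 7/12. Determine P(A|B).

P(A|B) = P(A ∩ B) / P(B)
= (1/6) / (7/12)
= 2/7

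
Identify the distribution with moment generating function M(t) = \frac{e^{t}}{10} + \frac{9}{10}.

The MGF M(t) = \frac{e^{t}}{10} + \frac{9}{10} is the standard form for the Bernoulli distribution.
Comparing with the known MGF formula identifies: Bernoulli(p=1/10)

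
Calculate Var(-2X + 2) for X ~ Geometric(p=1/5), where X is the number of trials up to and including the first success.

For X ~ Geometric(p=1/5), where X is the number of trials up to and including the first success:
Var(X) = 20
Var(-2X + 2) = (-2)² × Var(X) = 4 × 20 = 80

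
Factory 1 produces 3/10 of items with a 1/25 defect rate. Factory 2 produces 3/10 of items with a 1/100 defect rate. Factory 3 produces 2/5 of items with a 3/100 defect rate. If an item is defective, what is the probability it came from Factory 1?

Using Bayes' theorem:
P(F1) = 3/10, P(D|F1) = 1/25
P(F2) = 3/10, P(D|F2) = 1/100
P(F3) = 2/5, P(D|F3) = 3/100
P(D) = P(D|F1)P(F1) + P(D|F2)P(F2) + P(D|F3)P(F3)
     = \frac{27}{1000}
P(F1|D) = P(D|F1)P(F1) / P(D)
= \frac{4}{9}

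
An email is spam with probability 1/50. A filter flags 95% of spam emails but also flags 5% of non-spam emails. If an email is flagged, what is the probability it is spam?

Let D = the rare event, + = positive/flagged.
P(D) = 1/50
P(+|D) = 95/100 = 19/20
P(+|D') = 5/100 = 1/20
P(+) = P(+|D)P(D) + P(+|D')P(D')
     = \frac{19}{20} × \frac{1}{50} + \frac{1}{20} × \frac{49}{50}
     = \frac{17}{250}
P(D|+) = P(+|D)P(D)/P(+) = \frac{19}{68}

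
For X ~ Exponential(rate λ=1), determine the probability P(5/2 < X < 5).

P(5/2 < X < 5) = ∫_{5/2}^{5} f(x) dx
where f(x) = e^{- x}
= - \frac{1}{e^{5}} + e^{- \frac{5}{2}}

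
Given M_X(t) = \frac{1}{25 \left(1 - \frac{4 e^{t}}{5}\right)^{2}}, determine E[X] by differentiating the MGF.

To find E[X], compute M^(1)(0):
M^(1)(t) = \frac{8 e^{t}}{125 \left(1 - \frac{4 e^{t}}{5}\right)^{3}}
M^(1)(0) = 8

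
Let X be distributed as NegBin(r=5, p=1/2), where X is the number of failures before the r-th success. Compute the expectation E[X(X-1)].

E[X(X-1)] = E[X² - X] = E[X²] - E[X]
E[X] = 5
E[X²] = Var(X) + (E[X])² = 10 + (5)² = 35
E[X(X-1)] = 35 - 5 = 30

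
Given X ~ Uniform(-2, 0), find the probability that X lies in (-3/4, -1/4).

P(-3/4 < X < -1/4) = ∫_{-3/4}^{-1/4} f(x) dx
where f(x) = \frac{1}{2}
= \frac{1}{4}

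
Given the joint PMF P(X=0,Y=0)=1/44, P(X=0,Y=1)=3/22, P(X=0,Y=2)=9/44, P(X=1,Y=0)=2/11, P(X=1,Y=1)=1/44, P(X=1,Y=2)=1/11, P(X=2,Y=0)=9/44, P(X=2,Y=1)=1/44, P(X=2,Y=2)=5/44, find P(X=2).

P(X=2) = P(X=2,Y=0) + P(X=2,Y=1) + P(X=2,Y=2)
= 9/44 + 1/44 + 5/44
= 15/44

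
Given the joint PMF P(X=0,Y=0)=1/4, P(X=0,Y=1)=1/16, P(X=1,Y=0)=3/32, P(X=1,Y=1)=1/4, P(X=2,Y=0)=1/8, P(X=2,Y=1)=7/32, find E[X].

First find marginal of X:
P(X=0) = 5/16
P(X=1) = 11/32
P(X=2) = 11/32
E[X] = 0 × 5/16 + 1 × 11/32 + 2 × 11/32 = 33/32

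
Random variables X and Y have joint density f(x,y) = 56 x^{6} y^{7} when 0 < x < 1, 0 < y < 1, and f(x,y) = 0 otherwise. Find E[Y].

E[Y] = ∫_0^1 ∫_0^1 y × f(x,y) dx dy
= \frac{8}{9}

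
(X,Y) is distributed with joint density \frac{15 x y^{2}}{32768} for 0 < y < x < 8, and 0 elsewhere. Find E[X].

f_X(x) = ∫_0^x \frac{15 x y^{2}}{32768} dy = \frac{5 x^{4}}{32768}
E[X] = ∫_0^8 x × (\frac{5 x^{4}}{32768}) dx = \frac{20}{3}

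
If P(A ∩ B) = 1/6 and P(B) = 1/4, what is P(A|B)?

P(A|B) = P(A ∩ B) / P(B)
= (1/6) / (1/4)
= 2/3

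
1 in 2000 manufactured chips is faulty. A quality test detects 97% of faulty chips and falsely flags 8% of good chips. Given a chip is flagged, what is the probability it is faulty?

Let D = the rare event, + = positive/flagged.
P(D) = 1/2000
P(+|D) = 97/100
P(+|D') = 8/100 = 2/25
P(+) = P(+|D)P(D) + P(+|D')P(D')
     = \frac{97}{100} × \frac{1}{2000} + \frac{2}{25} × \frac{1999}{2000}
     = \frac{16089}{200000}
P(D|+) = P(+|D)P(D)/P(+) = \frac{97}{16089}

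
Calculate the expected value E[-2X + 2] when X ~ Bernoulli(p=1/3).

For X ~ Bernoulli(p=1/3):
E[X] = \frac{1}{3}
E[-2X + 2] = -2 × E[X] + 2 = \frac{4}{3}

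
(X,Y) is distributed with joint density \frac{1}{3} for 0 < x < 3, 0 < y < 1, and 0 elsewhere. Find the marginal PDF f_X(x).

f_X(x) = ∫_0^1 f(x,y) dy
= ∫_0^1 \frac{1}{3} dy
= \frac{1}{3} for 0 < x < 3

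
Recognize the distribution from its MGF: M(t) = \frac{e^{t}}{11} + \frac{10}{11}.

The MGF M(t) = \frac{e^{t}}{11} + \frac{10}{11} is the standard form for the Bernoulli distribution.
Comparing with the known MGF formula identifies: Bernoulli(p=1/11)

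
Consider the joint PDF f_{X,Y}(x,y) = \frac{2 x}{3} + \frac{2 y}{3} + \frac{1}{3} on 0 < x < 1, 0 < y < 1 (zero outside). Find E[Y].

E[Y] = ∫_0^1 ∫_0^1 y × f(x,y) dx dy
= \frac{5}{9}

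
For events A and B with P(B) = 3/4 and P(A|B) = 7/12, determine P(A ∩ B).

By definition, P(A|B) = P(A ∩ B) / P(B)
So P(A ∩ B) = P(A|B) × P(B)
= 7/12 × 3/4
= 7/16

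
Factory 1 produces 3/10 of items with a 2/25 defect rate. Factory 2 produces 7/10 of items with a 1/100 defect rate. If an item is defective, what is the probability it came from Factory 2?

Using Bayes' theorem:
P(F1) = 3/10, P(D|F1) = 2/25
P(F2) = 7/10, P(D|F2) = 1/100
P(D) = P(D|F1)P(F1) + P(D|F2)P(F2)
     = \frac{31}{1000}
P(F2|D) = P(D|F2)P(F2) / P(D)
= \frac{7}{31}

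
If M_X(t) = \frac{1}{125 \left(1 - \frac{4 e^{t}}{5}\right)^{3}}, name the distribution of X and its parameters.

The MGF M(t) = \frac{1}{125 \left(1 - \frac{4 e^{t}}{5}\right)^{3}} is the standard form for the NegativeBinomial distribution.
Comparing with the known MGF formula identifies: NegBin(r=3, p=1/5), X = failures before r-th success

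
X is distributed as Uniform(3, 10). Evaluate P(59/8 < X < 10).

P(59/8 < X < 10) = ∫_{59/8}^{10} f(x) dx
where f(x) = \frac{1}{7}
= \frac{3}{8}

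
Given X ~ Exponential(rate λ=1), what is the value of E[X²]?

Using the identity E[X²] = Var(X) + (E[X])²:
E[X] = 1
Var(X) = 1
E[X²] = 1 + (1)²
= 2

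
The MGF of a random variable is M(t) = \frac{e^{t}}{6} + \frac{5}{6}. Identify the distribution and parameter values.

The MGF M(t) = \frac{e^{t}}{6} + \frac{5}{6} is the standard form for the Bernoulli distribution.
Comparing with the known MGF formula identifies: Bernoulli(p=1/6)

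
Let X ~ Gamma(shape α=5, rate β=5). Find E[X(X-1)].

E[X(X-1)] = E[X² - X] = E[X²] - E[X]
E[X] = 1
E[X²] = Var(X) + (E[X])² = \frac{1}{5} + (1)² = \frac{6}{5}
E[X(X-1)] = \frac{6}{5} - 1 = \frac{1}{5}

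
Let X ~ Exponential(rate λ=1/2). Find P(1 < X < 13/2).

P(1 < X < 13/2) = ∫_{1}^{13/2} f(x) dx
where f(x) = \frac{e^{- \frac{x}{2}}}{2}
= - \frac{1}{e^{\frac{13}{4}}} + e^{- \frac{1}{2}}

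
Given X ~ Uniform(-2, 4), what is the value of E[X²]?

Using the identity E[X²] = Var(X) + (E[X])²:
E[X] = 1
Var(X) = 3
E[X²] = 3 + (1)²
= 4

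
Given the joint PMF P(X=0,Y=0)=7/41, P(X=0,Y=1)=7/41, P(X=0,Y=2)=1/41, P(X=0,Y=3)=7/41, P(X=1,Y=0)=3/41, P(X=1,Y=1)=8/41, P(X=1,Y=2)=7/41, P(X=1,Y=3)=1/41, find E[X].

First find marginal of X:
P(X=0) = 22/41
P(X=1) = 19/41
E[X] = 0 × 22/41 + 1 × 19/41 = 19/41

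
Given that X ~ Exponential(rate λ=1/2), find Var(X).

For X ~ Exponential(rate λ=1/2):
Var(X) = 4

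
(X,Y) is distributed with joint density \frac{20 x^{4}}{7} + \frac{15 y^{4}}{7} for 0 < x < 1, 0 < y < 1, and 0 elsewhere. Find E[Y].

E[Y] = ∫_0^1 ∫_0^1 y × f(x,y) dx dy
= \frac{9}{14}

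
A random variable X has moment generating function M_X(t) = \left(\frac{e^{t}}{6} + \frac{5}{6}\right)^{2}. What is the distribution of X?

The MGF M(t) = \left(\frac{e^{t}}{6} + \frac{5}{6}\right)^{2} is the standard form for the Binomial distribution.
Comparing with the known MGF formula identifies: Binomial(n=2, p=1/6)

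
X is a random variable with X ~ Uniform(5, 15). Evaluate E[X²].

Using the identity E[X²] = Var(X) + (E[X])²:
E[X] = 10
Var(X) = \frac{25}{3}
E[X²] = \frac{25}{3} + (10)²
= \frac{325}{3}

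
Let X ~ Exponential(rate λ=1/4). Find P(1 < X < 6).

P(1 < X < 6) = ∫_{1}^{6} f(x) dx
where f(x) = \frac{e^{- \frac{x}{4}}}{4}
= - \frac{1}{e^{\frac{3}{2}}} + e^{- \frac{1}{4}}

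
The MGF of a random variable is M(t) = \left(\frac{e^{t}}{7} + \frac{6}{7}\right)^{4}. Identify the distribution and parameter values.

The MGF M(t) = \left(\frac{e^{t}}{7} + \frac{6}{7}\right)^{4} is the standard form for the Binomial distribution.
Comparing with the known MGF formula identifies: Binomial(n=4, p=1/7)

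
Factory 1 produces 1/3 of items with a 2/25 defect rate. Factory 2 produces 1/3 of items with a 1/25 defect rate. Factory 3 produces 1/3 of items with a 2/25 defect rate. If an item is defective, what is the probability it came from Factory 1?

Using Bayes' theorem:
P(F1) = 1/3, P(D|F1) = 2/25
P(F2) = 1/3, P(D|F2) = 1/25
P(F3) = 1/3, P(D|F3) = 2/25
P(D) = P(D|F1)P(F1) + P(D|F2)P(F2) + P(D|F3)P(F3)
     = \frac{1}{15}
P(F1|D) = P(D|F1)P(F1) / P(D)
= \frac{2}{5}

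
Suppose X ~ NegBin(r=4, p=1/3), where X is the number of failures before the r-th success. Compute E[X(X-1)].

E[X(X-1)] = E[X² - X] = E[X²] - E[X]
E[X] = 8
E[X²] = Var(X) + (E[X])² = 24 + (8)² = 88
E[X(X-1)] = 88 - 8 = 80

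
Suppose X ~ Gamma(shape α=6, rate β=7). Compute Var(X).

For X ~ Gamma(shape α=6, rate β=7):
Var(X) = \frac{6}{49}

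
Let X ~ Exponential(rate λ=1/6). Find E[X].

For X ~ Exponential(rate λ=1/6), the expected value is:
E[X] = 6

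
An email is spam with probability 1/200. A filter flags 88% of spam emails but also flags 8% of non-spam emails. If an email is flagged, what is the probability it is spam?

Let D = the rare event, + = positive/flagged.
P(D) = 1/200
P(+|D) = 88/100 = 22/25
P(+|D') = 8/100 = 2/25
P(+) = P(+|D)P(D) + P(+|D')P(D')
     = \frac{22}{25} × \frac{1}{200} + \frac{2}{25} × \frac{199}{200}
     = \frac{21}{250}
P(D|+) = P(+|D)P(D)/P(+) = \frac{11}{210}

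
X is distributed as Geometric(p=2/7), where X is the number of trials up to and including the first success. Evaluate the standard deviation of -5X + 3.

For X ~ Geometric(p=2/7), where X is the number of trials up to and including the first success:
Var(X) = \frac{35}{4}
SD(X) = √(Var(X)) = √(\frac{35}{4}) = \frac{\sqrt{35}}{2}
SD(-5X + 3) = |-5| × SD(X) = 5 × \frac{\sqrt{35}}{2} = \frac{5 \sqrt{35}}{2}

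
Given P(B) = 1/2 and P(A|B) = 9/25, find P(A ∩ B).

By definition, P(A|B) = P(A ∩ B) / P(B)
So P(A ∩ B) = P(A|B) × P(B)
= 9/25 × 1/2
= 9/50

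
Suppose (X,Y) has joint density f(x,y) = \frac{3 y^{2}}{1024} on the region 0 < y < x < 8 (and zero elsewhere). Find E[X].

f_X(x) = ∫_0^x \frac{3 y^{2}}{1024} dy = \frac{x^{3}}{1024}
E[X] = ∫_0^8 x × (\frac{x^{3}}{1024}) dx = \frac{32}{5}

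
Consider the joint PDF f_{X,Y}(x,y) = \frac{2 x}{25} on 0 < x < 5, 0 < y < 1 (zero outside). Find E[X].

f_X(x) = ∫_0^1 \frac{2 x}{25} dy = \frac{2 x}{25}
E[X] = ∫_0^5 x × (\frac{2 x}{25}) dx = \frac{10}{3}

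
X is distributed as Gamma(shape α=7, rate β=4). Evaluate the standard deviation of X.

For X ~ Gamma(shape α=7, rate β=4):
Var(X) = \frac{7}{16}
SD(X) = √(Var(X)) = √(\frac{7}{16}) = \frac{\sqrt{7}}{4}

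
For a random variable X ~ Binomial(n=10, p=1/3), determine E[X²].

Using the identity E[X²] = Var(X) + (E[X])²:
E[X] = \frac{10}{3}
Var(X) = \frac{20}{9}
E[X²] = \frac{20}{9} + (\frac{10}{3})²
= \frac{40}{3}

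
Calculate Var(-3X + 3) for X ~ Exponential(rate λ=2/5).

For X ~ Exponential(rate λ=2/5):
Var(X) = \frac{25}{4}
Var(-3X + 3) = (-3)² × Var(X) = 9 × \frac{25}{4} = \frac{225}{4}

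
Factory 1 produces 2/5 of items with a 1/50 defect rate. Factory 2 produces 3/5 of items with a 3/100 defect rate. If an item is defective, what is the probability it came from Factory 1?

Using Bayes' theorem:
P(F1) = 2/5, P(D|F1) = 1/50
P(F2) = 3/5, P(D|F2) = 3/100
P(D) = P(D|F1)P(F1) + P(D|F2)P(F2)
     = \frac{13}{500}
P(F1|D) = P(D|F1)P(F1) / P(D)
= \frac{4}{13}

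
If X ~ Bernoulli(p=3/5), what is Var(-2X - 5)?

For X ~ Bernoulli(p=3/5):
Var(X) = \frac{6}{25}
Var(-2X - 5) = (-2)² × Var(X) = 4 × \frac{6}{25} = \frac{24}{25}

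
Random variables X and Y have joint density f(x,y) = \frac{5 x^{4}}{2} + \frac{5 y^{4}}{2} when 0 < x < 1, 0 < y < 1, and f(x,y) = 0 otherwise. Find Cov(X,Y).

E[XY] = ∫∫ xy × f(x,y) dx dy = \frac{5}{12}
E[X] = \frac{2}{3}
E[Y] = \frac{2}{3}
Cov(X,Y) = E[XY] - E[X]E[Y] = - \frac{1}{36}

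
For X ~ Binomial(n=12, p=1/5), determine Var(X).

For X ~ Binomial(n=12, p=1/5):
Var(X) = \frac{48}{25}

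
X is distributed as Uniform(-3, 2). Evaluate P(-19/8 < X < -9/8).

P(-19/8 < X < -9/8) = ∫_{-19/8}^{-9/8} f(x) dx
where f(x) = \frac{1}{5}
= \frac{1}{4}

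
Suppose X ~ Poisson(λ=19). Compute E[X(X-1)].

E[X(X-1)] = E[X² - X] = E[X²] - E[X]
E[X] = 19
E[X²] = Var(X) + (E[X])² = 19 + (19)² = 380
E[X(X-1)] = 380 - 19 = 361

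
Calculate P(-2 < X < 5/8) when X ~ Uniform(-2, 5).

P(-2 < X < 5/8) = ∫_{-2}^{5/8} f(x) dx
where f(x) = \frac{1}{7}
= \frac{3}{8}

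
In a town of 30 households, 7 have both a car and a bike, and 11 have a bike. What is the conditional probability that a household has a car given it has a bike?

P(A ∩ B) = 7/30
P(B) = 11/30
P(A|B) = P(A ∩ B) / P(B) = (7/30) / (11/30) = 7/11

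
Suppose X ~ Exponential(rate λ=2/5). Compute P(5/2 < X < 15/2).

P(5/2 < X < 15/2) = ∫_{5/2}^{15/2} f(x) dx
where f(x) = \frac{2 e^{- \frac{2 x}{5}}}{5}
= - \frac{1 - e^{2}}{e^{3}}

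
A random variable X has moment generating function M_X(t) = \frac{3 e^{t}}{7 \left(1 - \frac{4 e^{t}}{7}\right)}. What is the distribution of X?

The MGF M(t) = \frac{3 e^{t}}{7 \left(1 - \frac{4 e^{t}}{7}\right)} is the standard form for the Geometric distribution.
Comparing with the known MGF formula identifies: Geometric(p=3/7), X = trial number of first success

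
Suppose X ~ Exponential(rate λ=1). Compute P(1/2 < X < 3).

P(1/2 < X < 3) = ∫_{1/2}^{3} f(x) dx
where f(x) = e^{- x}
= - \frac{1}{e^{3}} + e^{- \frac{1}{2}}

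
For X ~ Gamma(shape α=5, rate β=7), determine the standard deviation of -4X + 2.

For X ~ Gamma(shape α=5, rate β=7):
Var(X) = \frac{5}{49}
SD(X) = √(Var(X)) = √(\frac{5}{49}) = \frac{\sqrt{5}}{7}
SD(-4X + 2) = |-4| × SD(X) = 4 × \frac{\sqrt{5}}{7} = \frac{4 \sqrt{5}}{7}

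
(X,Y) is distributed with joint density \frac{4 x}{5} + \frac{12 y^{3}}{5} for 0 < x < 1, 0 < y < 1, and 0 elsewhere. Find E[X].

E[X] = ∫_0^1 ∫_0^1 x × f(x,y) dy dx
= ∫_0^1 ∫_0^1 x × (\frac{4 x}{5} + \frac{12 y^{3}}{5}) dy dx
= \frac{17}{30}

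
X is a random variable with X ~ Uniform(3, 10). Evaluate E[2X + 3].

For X ~ Uniform(3, 10):
E[X] = \frac{13}{2}
E[2X + 3] = 2 × E[X] + 3 = 16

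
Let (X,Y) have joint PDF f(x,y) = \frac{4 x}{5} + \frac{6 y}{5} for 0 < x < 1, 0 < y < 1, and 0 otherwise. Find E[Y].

E[Y] = ∫_0^1 ∫_0^1 y × f(x,y) dx dy
= \frac{3}{5}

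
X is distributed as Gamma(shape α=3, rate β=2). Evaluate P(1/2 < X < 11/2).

P(1/2 < X < 11/2) = ∫_{1/2}^{11/2} f(x) dx
where f(x) = 4 x^{2} e^{- 2 x}
= \frac{5 \left(-29 + e^{10}\right)}{2 e^{11}}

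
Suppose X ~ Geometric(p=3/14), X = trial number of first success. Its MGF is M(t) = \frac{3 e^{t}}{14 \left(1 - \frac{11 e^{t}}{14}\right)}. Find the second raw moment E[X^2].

To find E[X^2], compute M^(2)(0):
M^(1)(t) = \frac{3 e^{t}}{14 \left(1 - \frac{11 e^{t}}{14}\right)} + \frac{33 e^{2 t}}{196 \left(1 - \frac{11 e^{t}}{14}\right)^{2}}
M^(2)(t) = \frac{3 e^{t}}{14 \left(1 - \frac{11 e^{t}}{14}\right)} + \frac{99 e^{2 t}}{196 \left(1 - \frac{11 e^{t}}{14}\right)^{2}} + \frac{363 e^{3 t}}{1372 \left(1 - \frac{11 e^{t}}{14}\right)^{3}}
M^(2)(0) = \frac{350}{9}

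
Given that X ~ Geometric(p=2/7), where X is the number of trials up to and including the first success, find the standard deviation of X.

For X ~ Geometric(p=2/7), where X is the number of trials up to and including the first success:
Var(X) = \frac{35}{4}
SD(X) = √(Var(X)) = √(\frac{35}{4}) = \frac{\sqrt{35}}{2}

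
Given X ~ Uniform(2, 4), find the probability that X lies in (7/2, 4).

P(7/2 < X < 4) = ∫_{7/2}^{4} f(x) dx
where f(x) = \frac{1}{2}
= \frac{1}{4}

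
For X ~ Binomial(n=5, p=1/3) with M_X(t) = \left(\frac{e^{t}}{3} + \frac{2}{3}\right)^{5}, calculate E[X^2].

To find E[X^2], compute M^(2)(0):
M^(1)(t) = \frac{5 \left(\frac{e^{t}}{3} + \frac{2}{3}\right)^{4} e^{t}}{3}
M^(2)(t) = \frac{5 \left(\frac{e^{t}}{3} + \frac{2}{3}\right)^{4} e^{t}}{3} + \frac{20 \left(\frac{e^{t}}{3} + \frac{2}{3}\right)^{3} e^{2 t}}{9}
M^(2)(0) = \frac{35}{9}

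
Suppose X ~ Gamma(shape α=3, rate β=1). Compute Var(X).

For X ~ Gamma(shape α=3, rate β=1):
Var(X) = 3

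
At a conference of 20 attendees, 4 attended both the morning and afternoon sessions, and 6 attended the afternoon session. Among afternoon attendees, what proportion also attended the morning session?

P(A ∩ B) = 4/20 = 1/5
P(B) = 6/20 = 3/10
P(A|B) = P(A ∩ B) / P(B) = (1/5) / (3/10) = 2/3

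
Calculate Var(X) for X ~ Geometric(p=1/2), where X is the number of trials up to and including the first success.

For X ~ Geometric(p=1/2), where X is the number of trials up to and including the first success:
Var(X) = 2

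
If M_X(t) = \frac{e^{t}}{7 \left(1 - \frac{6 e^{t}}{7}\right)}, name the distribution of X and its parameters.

The MGF M(t) = \frac{e^{t}}{7 \left(1 - \frac{6 e^{t}}{7}\right)} is the standard form for the Geometric distribution.
Comparing with the known MGF formula identifies: Geometric(p=1/7), X = trial number of first success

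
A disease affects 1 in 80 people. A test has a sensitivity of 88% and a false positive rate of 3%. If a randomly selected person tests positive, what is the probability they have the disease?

Let D = the rare event, + = positive/flagged.
P(D) = 1/80
P(+|D) = 88/100 = 22/25
P(+|D') = 3/100
P(+) = P(+|D)P(D) + P(+|D')P(D')
     = \frac{22}{25} × \frac{1}{80} + \frac{3}{100} × \frac{79}{80}
     = \frac{13}{320}
P(D|+) = P(+|D)P(D)/P(+) = \frac{88}{325}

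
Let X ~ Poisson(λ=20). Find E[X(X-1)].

E[X(X-1)] = E[X² - X] = E[X²] - E[X]
E[X] = 20
E[X²] = Var(X) + (E[X])² = 20 + (20)² = 420
E[X(X-1)] = 420 - 20 = 400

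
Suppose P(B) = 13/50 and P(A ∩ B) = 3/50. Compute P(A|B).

P(A|B) = P(A ∩ B) / P(B)
= (3/50) / (13/50)
= 3/13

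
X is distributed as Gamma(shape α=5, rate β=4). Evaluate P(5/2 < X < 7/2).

P(5/2 < X < 7/2) = ∫_{5/2}^{7/2} f(x) dx
where f(x) = \frac{128 x^{4} e^{- 4 x}}{3}
= \frac{-6513 + 1933 e^{4}}{3 e^{14}}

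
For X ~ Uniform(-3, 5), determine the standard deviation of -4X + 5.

For X ~ Uniform(-3, 5):
Var(X) = \frac{16}{3}
SD(X) = √(Var(X)) = √(\frac{16}{3}) = \frac{4 \sqrt{3}}{3}
SD(-4X + 5) = |-4| × SD(X) = 4 × \frac{4 \sqrt{3}}{3} = \frac{16 \sqrt{3}}{3}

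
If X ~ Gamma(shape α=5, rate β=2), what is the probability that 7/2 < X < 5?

P(7/2 < X < 5) = ∫_{7/2}^{5} f(x) dx
where f(x) = \frac{4 x^{4} e^{- 2 x}}{3}
= \frac{-15464 + 4553 e^{3}}{24 e^{10}}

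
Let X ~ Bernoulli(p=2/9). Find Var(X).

For X ~ Bernoulli(p=2/9):
Var(X) = \frac{14}{81}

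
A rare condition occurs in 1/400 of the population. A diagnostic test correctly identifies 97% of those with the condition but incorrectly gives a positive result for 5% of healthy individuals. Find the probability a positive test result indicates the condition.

Let D = the rare event, + = positive/flagged.
P(D) = 1/400
P(+|D) = 97/100
P(+|D') = 5/100 = 1/20
P(+) = P(+|D)P(D) + P(+|D')P(D')
     = \frac{97}{100} × \frac{1}{400} + \frac{1}{20} × \frac{399}{400}
     = \frac{523}{10000}
P(D|+) = P(+|D)P(D)/P(+) = \frac{97}{2092}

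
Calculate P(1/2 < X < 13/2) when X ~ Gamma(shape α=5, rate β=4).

P(1/2 < X < 13/2) = ∫_{1/2}^{13/2} f(x) dx
where f(x) = \frac{128 x^{4} e^{- 4 x}}{3}
= \frac{-22335 + 7 e^{24}}{e^{26}}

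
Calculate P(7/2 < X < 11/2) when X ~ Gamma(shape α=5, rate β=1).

P(7/2 < X < 11/2) = ∫_{7/2}^{11/2} f(x) dx
where f(x) = \frac{x^{4} e^{- x}}{24}
= \frac{-33593 + 9225 e^{2}}{384 e^{\frac{11}{2}}}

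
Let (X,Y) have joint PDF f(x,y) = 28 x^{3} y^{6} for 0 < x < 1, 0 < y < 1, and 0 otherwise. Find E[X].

E[X] = ∫_0^1 ∫_0^1 x × f(x,y) dy dx
= ∫_0^1 ∫_0^1 x × (28 x^{3} y^{6}) dy dx
= \frac{4}{5}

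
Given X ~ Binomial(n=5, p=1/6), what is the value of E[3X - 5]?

For X ~ Binomial(n=5, p=1/6):
E[X] = \frac{5}{6}
E[3X - 5] = 3 × E[X] - 5 = - \frac{5}{2}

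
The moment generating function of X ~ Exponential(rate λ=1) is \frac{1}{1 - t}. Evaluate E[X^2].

To find E[X^2], compute M^(2)(0):
M^(1)(t) = \frac{1}{\left(1 - t\right)^{2}}
M^(2)(t) = \frac{2}{\left(1 - t\right)^{3}}
M^(2)(0) = 2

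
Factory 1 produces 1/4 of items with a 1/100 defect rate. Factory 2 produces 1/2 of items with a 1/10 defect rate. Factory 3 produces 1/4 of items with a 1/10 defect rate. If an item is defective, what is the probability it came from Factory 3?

Using Bayes' theorem:
P(F1) = 1/4, P(D|F1) = 1/100
P(F2) = 1/2, P(D|F2) = 1/10
P(F3) = 1/4, P(D|F3) = 1/10
P(D) = P(D|F1)P(F1) + P(D|F2)P(F2) + P(D|F3)P(F3)
     = \frac{31}{400}
P(F3|D) = P(D|F3)P(F3) / P(D)
= \frac{10}{31}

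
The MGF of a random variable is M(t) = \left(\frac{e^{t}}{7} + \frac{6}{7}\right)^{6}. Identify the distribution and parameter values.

The MGF M(t) = \left(\frac{e^{t}}{7} + \frac{6}{7}\right)^{6} is the standard form for the Binomial distribution.
Comparing with the known MGF formula identifies: Binomial(n=6, p=1/7)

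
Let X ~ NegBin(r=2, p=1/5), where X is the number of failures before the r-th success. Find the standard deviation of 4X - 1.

For X ~ NegBin(r=2, p=1/5), where X is the number of failures before the r-th success:
Var(X) = 40
SD(X) = √(Var(X)) = √(40) = 2 \sqrt{10}
SD(4X - 1) = |4| × SD(X) = 4 × 2 \sqrt{10} = 8 \sqrt{10}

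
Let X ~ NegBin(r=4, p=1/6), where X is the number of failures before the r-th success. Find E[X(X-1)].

E[X(X-1)] = E[X² - X] = E[X²] - E[X]
E[X] = 20
E[X²] = Var(X) + (E[X])² = 120 + (20)² = 520
E[X(X-1)] = 520 - 20 = 500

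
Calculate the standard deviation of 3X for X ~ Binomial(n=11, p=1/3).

For X ~ Binomial(n=11, p=1/3):
Var(X) = \frac{22}{9}
SD(X) = √(Var(X)) = √(\frac{22}{9}) = \frac{\sqrt{22}}{3}
SD(3X) = |3| × SD(X) = 3 × \frac{\sqrt{22}}{3} = \sqrt{22}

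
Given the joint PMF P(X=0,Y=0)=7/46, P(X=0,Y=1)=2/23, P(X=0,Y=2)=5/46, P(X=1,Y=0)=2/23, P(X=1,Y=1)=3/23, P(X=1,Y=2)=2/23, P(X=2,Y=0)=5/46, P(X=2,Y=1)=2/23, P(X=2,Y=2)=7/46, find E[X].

First find marginal of X:
P(X=0) = 8/23
P(X=1) = 7/23
P(X=2) = 8/23
E[X] = 0 × 8/23 + 1 × 7/23 + 2 × 8/23 = 1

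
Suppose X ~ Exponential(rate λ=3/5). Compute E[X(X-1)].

E[X(X-1)] = E[X² - X] = E[X²] - E[X]
E[X] = \frac{5}{3}
E[X²] = Var(X) + (E[X])² = \frac{25}{9} + (\frac{5}{3})² = \frac{50}{9}
E[X(X-1)] = \frac{50}{9} - \frac{5}{3} = \frac{35}{9}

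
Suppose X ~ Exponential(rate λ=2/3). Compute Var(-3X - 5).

For X ~ Exponential(rate λ=2/3):
Var(X) = \frac{9}{4}
Var(-3X - 5) = (-3)² × Var(X) = 9 × \frac{9}{4} = \frac{81}{4}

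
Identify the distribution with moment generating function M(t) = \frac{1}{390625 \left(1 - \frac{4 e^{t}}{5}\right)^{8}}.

The MGF M(t) = \frac{1}{390625 \left(1 - \frac{4 e^{t}}{5}\right)^{8}} is the standard form for the NegativeBinomial distribution.
Comparing with the known MGF formula identifies: NegBin(r=8, p=1/5), X = failures before r-th success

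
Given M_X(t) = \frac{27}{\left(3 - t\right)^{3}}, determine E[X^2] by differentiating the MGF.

To find E[X^2], compute M^(2)(0):
M^(1)(t) = \frac{81}{\left(3 - t\right)^{4}}
M^(2)(t) = \frac{324}{\left(3 - t\right)^{5}}
M^(2)(0) = \frac{4}{3}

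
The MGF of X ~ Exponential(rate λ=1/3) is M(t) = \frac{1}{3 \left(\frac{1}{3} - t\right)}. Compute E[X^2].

To find E[X^2], compute M^(2)(0):
M^(1)(t) = \frac{1}{3 \left(\frac{1}{3} - t\right)^{2}}
M^(2)(t) = \frac{2}{3 \left(\frac{1}{3} - t\right)^{3}}
M^(2)(0) = 18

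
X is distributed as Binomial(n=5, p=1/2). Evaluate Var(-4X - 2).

For X ~ Binomial(n=5, p=1/2):
Var(X) = \frac{5}{4}
Var(-4X - 2) = (-4)² × Var(X) = 16 × \frac{5}{4} = 20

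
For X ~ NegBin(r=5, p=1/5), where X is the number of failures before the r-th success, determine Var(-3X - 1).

For X ~ NegBin(r=5, p=1/5), where X is the number of failures before the r-th success:
Var(X) = 100
Var(-3X - 1) = (-3)² × Var(X) = 9 × 100 = 900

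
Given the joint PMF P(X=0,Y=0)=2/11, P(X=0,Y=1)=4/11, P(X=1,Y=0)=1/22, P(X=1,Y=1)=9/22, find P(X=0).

P(X=0) = P(X=0,Y=0) + P(X=0,Y=1)
= 2/11 + 4/11
= 6/11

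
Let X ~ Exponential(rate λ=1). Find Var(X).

For X ~ Exponential(rate λ=1):
Var(X) = 1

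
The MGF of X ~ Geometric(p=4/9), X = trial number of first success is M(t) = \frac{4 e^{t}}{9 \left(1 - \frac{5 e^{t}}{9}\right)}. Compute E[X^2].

To find E[X^2], compute M^(2)(0):
M^(1)(t) = \frac{4 e^{t}}{9 \left(1 - \frac{5 e^{t}}{9}\right)} + \frac{20 e^{2 t}}{81 \left(1 - \frac{5 e^{t}}{9}\right)^{2}}
M^(2)(t) = \frac{4 e^{t}}{9 \left(1 - \frac{5 e^{t}}{9}\right)} + \frac{20 e^{2 t}}{27 \left(1 - \frac{5 e^{t}}{9}\right)^{2}} + \frac{200 e^{3 t}}{729 \left(1 - \frac{5 e^{t}}{9}\right)^{3}}
M^(2)(0) = \frac{63}{8}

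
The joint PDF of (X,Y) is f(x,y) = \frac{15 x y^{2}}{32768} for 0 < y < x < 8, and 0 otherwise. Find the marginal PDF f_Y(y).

f_Y(y) = ∫_y^8 \frac{15 x y^{2}}{32768} dx = \frac{15 y^{2} \left(64 - y^{2}\right)}{65536}
for 0 < y < 8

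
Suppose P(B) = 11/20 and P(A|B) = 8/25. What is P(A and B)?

By definition, P(A|B) = P(A ∩ B) / P(B)
So P(A ∩ B) = P(A|B) × P(B)
= 8/25 × 11/20
= 22/125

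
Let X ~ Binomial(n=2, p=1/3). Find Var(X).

For X ~ Binomial(n=2, p=1/3):
Var(X) = \frac{4}{9}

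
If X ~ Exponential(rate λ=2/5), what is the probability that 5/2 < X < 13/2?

P(5/2 < X < 13/2) = ∫_{5/2}^{13/2} f(x) dx
where f(x) = \frac{2 e^{- \frac{2 x}{5}}}{5}
= - \frac{1}{e^{\frac{13}{5}}} + e^{-1}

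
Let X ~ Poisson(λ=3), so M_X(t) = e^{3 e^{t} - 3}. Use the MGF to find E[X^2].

To find E[X^2], compute M^(2)(0):
M^(1)(t) = 3 e^{t} e^{3 e^{t} - 3}
M^(2)(t) = 9 e^{2 t} e^{3 e^{t} - 3} + 3 e^{t} e^{3 e^{t} - 3}
M^(2)(0) = 12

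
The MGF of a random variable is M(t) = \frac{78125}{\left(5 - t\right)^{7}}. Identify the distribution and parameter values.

The MGF M(t) = \frac{78125}{\left(5 - t\right)^{7}} is the standard form for the Gamma distribution.
Comparing with the known MGF formula identifies: Gamma(shape α=7, rate β=5)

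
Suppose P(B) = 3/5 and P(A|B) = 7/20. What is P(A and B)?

By definition, P(A|B) = P(A ∩ B) / P(B)
So P(A ∩ B) = P(A|B) × P(B)
= 7/20 × 3/5
= 21/100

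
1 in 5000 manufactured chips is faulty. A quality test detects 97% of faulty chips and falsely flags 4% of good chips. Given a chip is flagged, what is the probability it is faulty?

Let D = the rare event, + = positive/flagged.
P(D) = 1/5000
P(+|D) = 97/100
P(+|D') = 4/100 = 1/25
P(+) = P(+|D)P(D) + P(+|D')P(D')
     = \frac{97}{100} × \frac{1}{5000} + \frac{1}{25} × \frac{4999}{5000}
     = \frac{20093}{500000}
P(D|+) = P(+|D)P(D)/P(+) = \frac{97}{20093}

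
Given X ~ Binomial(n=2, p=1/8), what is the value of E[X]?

For X ~ Binomial(n=2, p=1/8), the expected value is:
E[X] = \frac{1}{4}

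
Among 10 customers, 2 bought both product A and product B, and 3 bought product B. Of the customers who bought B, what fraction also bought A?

P(A ∩ B) = 2/10 = 1/5
P(B) = 3/10
P(A|B) = P(A ∩ B) / P(B) = (1/5) / (3/10) = 2/3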